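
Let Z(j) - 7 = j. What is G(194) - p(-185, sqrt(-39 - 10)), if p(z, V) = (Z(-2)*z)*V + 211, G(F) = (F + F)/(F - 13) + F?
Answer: -2689/181 + 6475*I ≈ -14.856 + 6475.0*I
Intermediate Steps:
Z(j) = 7 + j
G(F) = F + 2*F/(-13 + F) (G(F) = (2*F)/(-13 + F) + F = 2*F/(-13 + F) + F = F + 2*F/(-13 + F))
p(z, V) = 211 + 5*V*z (p(z, V) = ((7 - 2)*z)*V + 211 = (5*z)*V + 211 = 5*V*z + 211 = 211 + 5*V*z)
G(194) - p(-185, sqrt(-39 - 10)) = 194*(-11 + 194)/(-13 + 194) - (211 + 5*sqrt(-39 - 10)*(-185)) = 194*183/181 - (211 + 5*sqrt(-49)*(-185)) = 194*(1/181)*183 - (211 + 5*(7*I)*(-185)) = 35502/181 - (211 - 6475*I) = 35502/181 + (-211 + 6475*I) = -2689/181 + 6475*I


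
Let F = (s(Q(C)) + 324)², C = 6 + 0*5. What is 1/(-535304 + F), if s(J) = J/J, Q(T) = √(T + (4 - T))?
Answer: -1/429679 ≈ -2.3273e-6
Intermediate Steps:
C = 6 (C = 6 + 0 = 6)
Q(T) = 2 (Q(T) = √4 = 2)
s(J) = 1
F = 105625 (F = (1 + 324)² = 325² = 105625)
1/(-535304 + F) = 1/(-535304 + 105625) = 1/(-429679) = -1/429679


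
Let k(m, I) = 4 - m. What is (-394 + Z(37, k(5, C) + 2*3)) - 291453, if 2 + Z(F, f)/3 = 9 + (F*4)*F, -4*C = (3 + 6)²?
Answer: -275398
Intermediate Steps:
C = -81/4 (C = -(3 + 6)²/4 = -¼*9² = -¼*81 = -81/4 ≈ -20.250)
Z(F, f) = 21 + 12*F² (Z(F, f) = -6 + 3*(9 + (F*4)*F) = -6 + 3*(9 + (4*F)*F) = -6 + 3*(9 + 4*F²) = -6 + (27 + 12*F²) = 21 + 12*F²)
(-394 + Z(37, k(5, C) + 2*3)) - 291453 = (-394 + (21 + 12*37²)) - 291453 = (-394 + (21 + 12*1369)) - 291453 = (-394 + (21 + 16428)) - 291453 = (-394 + 16449) - 291453 = 16055 - 291453 = -275398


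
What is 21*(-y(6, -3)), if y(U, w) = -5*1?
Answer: 105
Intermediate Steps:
y(U, w) = -5
21*(-y(6, -3)) = 21*(-1*(-5)) = 21*5 = 105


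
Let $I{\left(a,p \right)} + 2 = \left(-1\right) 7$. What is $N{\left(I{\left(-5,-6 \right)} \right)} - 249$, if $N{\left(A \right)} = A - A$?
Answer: $-249$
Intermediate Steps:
$I{\left(a,p \right)} = -9$ ($I{\left(a,p \right)} = -2 - 7 = -9$)
$N{\left(A \right)} = 0$
$N{\left(I{\left(-5,-6 \right)} \right)} - 249 = 0 - 249 = -249$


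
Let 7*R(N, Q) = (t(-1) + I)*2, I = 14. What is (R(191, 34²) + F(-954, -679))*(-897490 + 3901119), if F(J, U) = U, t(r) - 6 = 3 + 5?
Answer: -2015435059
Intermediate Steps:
t(r) = 14 (t(r) = 6 + (3 + 5) = 6 + 8 = 14)
R(N, Q) = 8 (R(N, Q) = ((14 + 14)*2)/7 = (28*2)/7 = (⅐)*56 = 8)
(R(191, 34²) + F(-954, -679))*(-897490 + 3901119) = (8 - 679)*(-897490 + 3901119) = -671*3003629 = -2015435059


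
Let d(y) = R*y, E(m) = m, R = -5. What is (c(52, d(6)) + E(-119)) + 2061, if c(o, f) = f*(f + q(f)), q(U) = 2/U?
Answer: 2844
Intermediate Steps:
d(y) = -5*y
c(o, f) = f*(f + 2/f)
(c(52, d(6)) + E(-119)) + 2061 = ((2 + (-5*6)²) - 119) + 2061 = ((2 + (-30)²) - 119) + 2061 = ((2 + 900) - 119) + 2061 = (902 - 119) + 2061 = 783 + 2061 = 2844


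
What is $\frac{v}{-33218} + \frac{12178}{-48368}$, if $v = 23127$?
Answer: $- \frac{380783885}{401672056} \approx -0.948$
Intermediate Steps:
$\frac{v}{-33218} + \frac{12178}{-48368} = \frac{23127}{-33218} + \frac{12178}{-48368} = 23127 \left(- \frac{1}{33218}\right) + 12178 \left(- \frac{1}{48368}\right) = - \frac{23127}{33218} - \frac{6089}{24184} = - \frac{380783885}{401672056}$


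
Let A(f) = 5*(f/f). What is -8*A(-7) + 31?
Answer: -9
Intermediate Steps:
A(f) = 5 (A(f) = 5*1 = 5)
-8*A(-7) + 31 = -8*5 + 31 = -40 + 31 = -9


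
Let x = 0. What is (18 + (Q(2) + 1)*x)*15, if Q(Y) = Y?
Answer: 270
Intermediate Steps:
(18 + (Q(2) + 1)*x)*15 = (18 + (2 + 1)*0)*15 = (18 + 3*0)*15 = (18 + 0)*15 = 18*15 = 270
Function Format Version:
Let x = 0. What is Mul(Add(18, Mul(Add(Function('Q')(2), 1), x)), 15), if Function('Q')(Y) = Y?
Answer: 270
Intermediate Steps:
Mul(Add(18, Mul(Add(Function('Q')(2), 1), x)), 15) = Mul(Add(18, Mul(Add(2, 1), 0)), 15) = Mul(Add(18, Mul(3, 0)), 15) = Mul(Add(18, 0), 15) = Mul(18, 15) = 270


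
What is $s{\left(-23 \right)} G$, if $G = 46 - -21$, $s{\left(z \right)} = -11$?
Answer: $-737$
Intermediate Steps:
$G = 67$ ($G = 46 + 21 = 67$)
$s{\left(-23 \right)} G = \left(-11\right) 67 = -737$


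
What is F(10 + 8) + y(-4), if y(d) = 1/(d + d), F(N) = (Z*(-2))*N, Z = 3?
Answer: -865/8 ≈ -108.13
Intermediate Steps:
F(N) = -6*N (F(N) = (3*(-2))*N = -6*N)
y(d) = 1/(2*d)
F(10 + 8) + y(-4) = -6*(10 + 8) + (½)/(-4) = -6*18 + (½)*(-¼) = -108 - ⅛ = -865/8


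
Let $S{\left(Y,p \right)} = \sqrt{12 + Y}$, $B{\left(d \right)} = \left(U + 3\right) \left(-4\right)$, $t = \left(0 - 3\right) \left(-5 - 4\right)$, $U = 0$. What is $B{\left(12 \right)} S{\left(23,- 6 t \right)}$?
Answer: $- 12 \sqrt{35} \approx -70.993$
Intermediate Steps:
$t = 27$ ($t = \left(-3\right) \left(-9\right) = 27$)
$B{\left(d \right)} = -12$ ($B{\left(d \right)} = \left(0 + 3\right) \left(-4\right) = 3 \left(-4\right) = -12$)
$B{\left(12 \right)} S{\left(23,- 6 t \right)} = - 12 \sqrt{12 + 23} = - 12 \sqrt{35}$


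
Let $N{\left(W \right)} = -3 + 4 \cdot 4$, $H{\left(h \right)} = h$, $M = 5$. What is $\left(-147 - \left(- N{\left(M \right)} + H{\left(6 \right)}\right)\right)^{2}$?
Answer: $19600$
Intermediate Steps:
$N{\left(W \right)} = 13$ ($N{\left(W \right)} = -3 + 16 = 13$)
$\left(-147 - \left(- N{\left(M \right)} + H{\left(6 \right)}\right)\right)^{2} = \left(-147 + \left(13 - 6\right)\right)^{2} = \left(-147 + 7\right)^{2} = \left(-140\right)^{2} = 19600$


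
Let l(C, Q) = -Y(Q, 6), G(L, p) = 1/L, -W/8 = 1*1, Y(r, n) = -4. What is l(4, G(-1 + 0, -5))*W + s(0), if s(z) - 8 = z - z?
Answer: -24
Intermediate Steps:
s(z) = 8 (s(z) = 8 + (z - z) = 8 + 0 = 8)
W = -8 ≈ -8.0000
l(C, Q) = 4 (l(C, Q) = -1*(-4) = 4)
l(4, G(-1 + 0, -5))*W + s(0) = 4*(-8) + 8 = -32 + 8 = -24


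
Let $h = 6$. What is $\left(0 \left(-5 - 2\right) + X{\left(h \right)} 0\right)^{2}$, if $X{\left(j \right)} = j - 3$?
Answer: $0$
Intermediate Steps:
$X{\left(j \right)} = -3 + j$
$\left(0 \left(-5 - 2\right) + X{\left(h \right)} 0\right)^{2} = \left(0 \left(-5 - 2\right) + \left(-3 + 6\right) 0\right)^{2} = \left(0 \left(-7\right) + 3 \cdot 0\right)^{2} = \left(0 + 0\right)^{2} = 0^{2} = 0$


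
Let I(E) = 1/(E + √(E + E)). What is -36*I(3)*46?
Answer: -1656 + 552*√6 ≈ -303.88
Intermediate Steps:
I(E) = 1/(E + √2*√E) (I(E) = 1/(E + √(2*E)) = 1/(E + √2*√E))
-36*I(3)*46 = -36/(3 + √2*√3)*46 = -36/(3 + √6)*46 = -1656/(3 + √6)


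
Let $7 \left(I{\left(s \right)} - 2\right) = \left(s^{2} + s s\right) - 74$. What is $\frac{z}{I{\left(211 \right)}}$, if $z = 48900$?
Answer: $\frac{171150}{44491} \approx 3.8468$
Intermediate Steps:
$I{\left(s \right)} = - \frac{60}{7} + \frac{2 s^{2}}{7}$ ($I{\left(s \right)} = 2 + \frac{\left(s^{2} + s s\right) - 74}{7} = 2 + \frac{\left(s^{2} + s^{2}\right) - 74}{7} = 2 + \frac{2 s^{2} - 74}{7} = 2 + \frac{-74 + 2 s^{2}}{7} = 2 + \left(- \frac{74}{7} + \frac{2 s^{2}}{7}\right) = - \frac{60}{7} + \frac{2 s^{2}}{7}$)
$\frac{z}{I{\left(211 \right)}} = \frac{48900}{- \frac{60}{7} + \frac{2 \cdot 211^{2}}{7}} = \frac{48900}{- \frac{60}{7} + \frac{2}{7} \cdot 44521} = \frac{48900}{- \frac{60}{7} + \frac{89042}{7}} = \frac{48900}{\frac{88982}{7}} = 48900 \cdot \frac{7}{88982} = \frac{171150}{44491}$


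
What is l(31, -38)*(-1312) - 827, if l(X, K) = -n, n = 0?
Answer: -827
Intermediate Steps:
l(X, K) = 0 (l(X, K) = -1*0 = 0)
l(31, -38)*(-1312) - 827 = 0*(-1312) - 827 = 0 - 827 = -827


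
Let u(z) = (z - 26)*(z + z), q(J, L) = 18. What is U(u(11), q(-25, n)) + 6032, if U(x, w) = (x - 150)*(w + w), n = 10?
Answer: -11248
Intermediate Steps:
u(z) = 2*z*(-26 + z) (u(z) = (-26 + z)*(2*z) = 2*z*(-26 + z))
U(x, w) = 2*w*(-150 + x) (U(x, w) = (-150 + x)*(2*w) = 2*w*(-150 + x))
U(u(11), q(-25, n)) + 6032 = 2*18*(-150 + 2*11*(-26 + 11)) + 6032 = 2*18*(-150 + 2*11*(-15)) + 6032 = 2*18*(-150 - 330) + 6032 = 2*18*(-480) + 6032 = -17280 + 6032 = -11248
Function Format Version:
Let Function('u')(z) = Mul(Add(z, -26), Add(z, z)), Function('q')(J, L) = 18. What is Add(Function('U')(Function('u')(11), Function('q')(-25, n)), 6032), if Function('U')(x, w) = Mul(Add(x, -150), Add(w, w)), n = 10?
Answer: -11248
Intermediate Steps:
Function('u')(z) = Mul(2, z, Add(-26, z)) (Function('u')(z) = Mul(Add(-26, z), Mul(2, z)) = Mul(2, z, Add(-26, z)))
Function('U')(x, w) = Mul(2, w, Add(-150, x)) (Function('U')(x, w) = Mul(Add(-150, x), Mul(2, w)) = Mul(2, w, Add(-150, x)))
Add(Function('U')(Function('u')(11), Function('q')(-25, n)), 6032) = Add(Mul(2, 18, Add(-150, Mul(2, 11, Add(-26, 11)))), 6032) = Add(Mul(2, 18, Add(-150, Mul(2, 11, -15))), 6032) = Add(Mul(2, 18, Add(-150, -330)), 6032) = Add(Mul(2, 18, -480), 6032) = Add(-17280, 6032) = -11248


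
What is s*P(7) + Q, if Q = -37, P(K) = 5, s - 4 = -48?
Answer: -257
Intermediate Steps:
s = -44 (s = 4 - 48 = -44)
s*P(7) + Q = -44*5 - 37 = -220 - 37 = -257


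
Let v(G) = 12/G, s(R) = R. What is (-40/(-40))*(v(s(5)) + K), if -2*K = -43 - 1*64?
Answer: 559/10 ≈ 55.900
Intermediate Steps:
K = 107/2 (K = -(-43 - 1*64)/2 = -(-43 - 64)/2 = -½*(-107) = 107/2 ≈ 53.500)
(-40/(-40))*(v(s(5)) + K) = (-40/(-40))*(12/5 + 107/2) = (-40*(-1/40))*(12*(⅕) + 107/2) = 1*(12/5 + 107/2) = 1*(559/10) = 559/10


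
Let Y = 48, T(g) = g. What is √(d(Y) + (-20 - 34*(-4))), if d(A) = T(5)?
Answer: 11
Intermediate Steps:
d(A) = 5
√(d(Y) + (-20 - 34*(-4))) = √(5 + (-20 - 34*(-4))) = √(5 + (-20 + 136)) = √(5 + 116) = √121 = 11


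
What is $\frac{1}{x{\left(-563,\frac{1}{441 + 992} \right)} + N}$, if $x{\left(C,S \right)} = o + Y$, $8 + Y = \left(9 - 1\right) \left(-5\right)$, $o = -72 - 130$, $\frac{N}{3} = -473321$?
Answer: $- \frac{1}{1420213} \approx -7.0412 \cdot 10^{-7}$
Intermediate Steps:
$N = -1419963$ ($N = 3 \left(-473321\right) = -1419963$)
$o = -202$ ($o = -72 - 130 = -202$)
$Y = -48$ ($Y = -8 + \left(9 - 1\right) \left(-5\right) = -8 + 8 \left(-5\right) = -8 - 40 = -48$)
$x{\left(C,S \right)} = -250$ ($x{\left(C,S \right)} = -202 - 48 = -250$)
$\frac{1}{x{\left(-563,\frac{1}{441 + 992} \right)} + N} = \frac{1}{-250 - 1419963} = \frac{1}{-1420213} = - \frac{1}{1420213}$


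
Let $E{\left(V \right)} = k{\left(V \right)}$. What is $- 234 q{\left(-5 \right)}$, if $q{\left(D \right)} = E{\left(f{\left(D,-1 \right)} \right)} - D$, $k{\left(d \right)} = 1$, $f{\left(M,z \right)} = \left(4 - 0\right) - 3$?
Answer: $-1404$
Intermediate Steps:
$f{\left(M,z \right)} = 1$ ($f{\left(M,z \right)} = \left(4 + 0\right) - 3 = 4 - 3 = 1$)
$E{\left(V \right)} = 1$
$q{\left(D \right)} = 1 - D$
$- 234 q{\left(-5 \right)} = - 234 \left(1 - -5\right) = - 234 \left(1 + 5\right) = \left(-234\right) 6 = -1404$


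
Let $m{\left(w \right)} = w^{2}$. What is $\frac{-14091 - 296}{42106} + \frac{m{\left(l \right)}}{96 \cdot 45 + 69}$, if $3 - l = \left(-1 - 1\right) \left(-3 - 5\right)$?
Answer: $- \frac{56028629}{184803234} \approx -0.30318$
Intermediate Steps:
$l = -13$ ($l = 3 - \left(-1 - 1\right) \left(-3 - 5\right) = 3 - - 2 \left(-3 - 5\right) = 3 - \left(-2\right) \left(-8\right) = 3 - 16 = -13$)
$\frac{-14091 - 296}{42106} + \frac{m{\left(l \right)}}{96 \cdot 45 + 69} = \frac{-14091 - 296}{42106} + \frac{\left(-13\right)^{2}}{96 \cdot 45 + 69} = \left(-14387\right) \frac{1}{42106} + \frac{169}{4320 + 69} = - \frac{14387}{42106} + \frac{169}{4389} = - \frac{56028629}{184803234}$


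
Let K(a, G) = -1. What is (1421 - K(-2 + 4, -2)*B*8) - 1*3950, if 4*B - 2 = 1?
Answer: -2523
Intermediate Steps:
B = ¾ (B = ½ + (¼)*1 = ½ + ¼ = ¾ ≈ 0.75000)
(1421 - K(-2 + 4, -2)*B*8) - 1*3950 = (1421 - (-1*¾)*8) - 1*3950 = (1421 - (-3)*8/4) - 3950 = (1421 - 1*(-6)) - 3950 = (1421 + 6) - 3950 = 1427 - 3950 = -2523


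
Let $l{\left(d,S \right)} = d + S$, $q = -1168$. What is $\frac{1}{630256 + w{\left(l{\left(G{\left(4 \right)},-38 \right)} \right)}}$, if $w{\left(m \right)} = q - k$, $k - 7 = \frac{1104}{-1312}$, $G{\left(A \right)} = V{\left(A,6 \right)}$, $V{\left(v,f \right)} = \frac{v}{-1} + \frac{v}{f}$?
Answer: $\frac{82}{51584711} \approx 1.5896 \cdot 10^{-6}$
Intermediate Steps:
$V{\left(v,f \right)} = - v + \frac{v}{f}$ ($V{\left(v,f \right)} = v \left(-1\right) + \frac{v}{f} = - v + \frac{v}{f}$)
$G{\left(A \right)} = - \frac{5 A}{6}$ ($G{\left(A \right)} = - A + \frac{A}{6} = - \frac{5 A}{6}$)
$l{\left(d,S \right)} = S + d$
$k = \frac{505}{82}$ ($k = 7 + \frac{1104}{-1312} = 7 + 1104 \left(- \frac{1}{1312}\right) = 7 - \frac{69}{82} = \frac{505}{82} \approx 6.1585$)
$w{\left(m \right)} = - \frac{96281}{82}$ ($w{\left(m \right)} = -1168 - \frac{505}{82} = - \frac{96281}{82}$)
$\frac{1}{630256 + w{\left(l{\left(G{\left(4 \right)},-38 \right)} \right)}} = \frac{1}{630256 - \frac{96281}{82}} = \frac{1}{\frac{51584711}{82}} = \frac{82}{51584711}$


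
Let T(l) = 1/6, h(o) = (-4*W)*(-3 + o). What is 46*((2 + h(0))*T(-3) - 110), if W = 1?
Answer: -14858/3 ≈ -4952.7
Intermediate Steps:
h(o) = 12 - 4*o (h(o) = (-4*1)*(-3 + o) = -4*(-3 + o) = 12 - 4*o)
T(l) = ⅙ (T(l) = 1*(⅙) = ⅙)
46*((2 + h(0))*T(-3) - 110) = 46*((2 + (12 - 4*0))*(⅙) - 110) = 46*((2 + (12 + 0))*(⅙) - 110) = 46*((2 + 12)*(⅙) - 110) = 46*(14*(⅙) - 110) = 46*(7/3 - 110) = 46*(-323/3) = -14858/3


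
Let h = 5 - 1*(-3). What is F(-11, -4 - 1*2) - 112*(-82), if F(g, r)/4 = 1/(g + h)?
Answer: 27548/3 ≈ 9182.7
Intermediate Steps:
h = 8 (h = 5 + 3 = 8)
F(g, r) = 4/(8 + g) (F(g, r) = 4/(g + 8) = 4/(8 + g))
F(-11, -4 - 1*2) - 112*(-82) = 4/(8 - 11) - 112*(-82) = 4/(-3) + 9184 = 4*(-⅓) + 9184 = -4/3 + 9184 = 27548/3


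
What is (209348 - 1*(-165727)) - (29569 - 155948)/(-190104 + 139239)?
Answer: 19078063496/50865 ≈ 3.7507e+5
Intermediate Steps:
(209348 - 1*(-165727)) - (29569 - 155948)/(-190104 + 139239) = (209348 + 165727) - (-126379)/(-50865) = 375075 - (-126379)*(-1)/50865 = 375075 - 1*126379/50865 = 375075 - 126379/50865 = 19078063496/50865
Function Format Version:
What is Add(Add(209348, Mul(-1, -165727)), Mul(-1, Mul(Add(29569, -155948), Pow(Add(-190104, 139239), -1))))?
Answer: Rational(19078063496, 50865) ≈ 3.7507e+5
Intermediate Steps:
Add(Add(209348, Mul(-1, -165727)), Mul(-1, Mul(Add(29569, -155948), Pow(Add(-190104, 139239), -1)))) = Add(Add(209348, 165727), Mul(-1, Mul(-126379, Pow(-50865, -1)))) = Add(375075, Mul(-1, Mul(-126379, Rational(-1, 50865)))) = Add(375075, Mul(-1, Rational(126379, 50865))) = Add(375075, Rational(-126379, 50865)) = Rational(19078063496, 50865)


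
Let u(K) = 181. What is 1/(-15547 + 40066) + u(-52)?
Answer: 4437940/24519 ≈ 181.00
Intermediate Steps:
1/(-15547 + 40066) + u(-52) = 1/(-15547 + 40066) + 181 = 1/24519 + 181 = 4437940/24519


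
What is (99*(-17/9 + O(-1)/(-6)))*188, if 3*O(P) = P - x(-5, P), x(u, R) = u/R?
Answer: -28952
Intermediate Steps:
x(u, R) = u/R
O(P) = P/3 + 5/(3*P) (O(P) = (P - (-5)/P)/3 = (P + 5/P)/3 = P/3 + 5/(3*P))
(99*(-17/9 + O(-1)/(-6)))*188 = (99*(-17/9 + ((1/3)*(5 + (-1)**2)/(-1))/(-6)))*188 = (99*(-17*1/9 + ((1/3)*(-1)*(5 + 1))*(-1/6)))*188 = (99*(-17/9 + ((1/3)*(-1)*6)*(-1/6)))*188 = (99*(-17/9 - 2*(-1/6)))*188 = (99*(-17/9 + 1/3))*188 = (99*(-14/9))*188 = -154*188 = -28952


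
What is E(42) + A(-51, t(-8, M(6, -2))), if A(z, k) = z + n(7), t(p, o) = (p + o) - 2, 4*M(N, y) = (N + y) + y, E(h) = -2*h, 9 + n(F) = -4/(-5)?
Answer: -716/5 ≈ -143.20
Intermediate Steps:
n(F) = -41/5 (n(F) = -9 - 4/(-5) = -9 - 4*(-⅕) = -9 + ⅘ = -41/5)
M(N, y) = y/2 + N/4 (M(N, y) = ((N + y) + y)/4 = (N + 2*y)/4 = y/2 + N/4)
t(p, o) = -2 + o + p (t(p, o) = (o + p) - 2 = -2 + o + p)
A(z, k) = -41/5 + z (A(z, k) = z - 41/5 = -41/5 + z)
E(42) + A(-51, t(-8, M(6, -2))) = -2*42 + (-41/5 - 51) = -84 - 296/5 = -716/5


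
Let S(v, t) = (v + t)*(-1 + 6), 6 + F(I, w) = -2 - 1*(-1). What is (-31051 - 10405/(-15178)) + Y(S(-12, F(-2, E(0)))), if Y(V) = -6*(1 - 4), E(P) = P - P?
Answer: -471008469/15178 ≈ -31032.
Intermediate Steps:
E(P) = 0
F(I, w) = -7 (F(I, w) = -6 + (-2 - 1*(-1)) = -6 + (-2 + 1) = -6 - 1 = -7)
S(v, t) = 5*t + 5*v (S(v, t) = (t + v)*5 = 5*t + 5*v)
Y(V) = 18 (Y(V) = -6*(-3) = 18)
(-31051 - 10405/(-15178)) + Y(S(-12, F(-2, E(0)))) = (-31051 - 10405/(-15178)) + 18 = (-31051 - 10405*(-1/15178)) + 18 = (-31051 + 10405/15178) + 18 = -471281673/15178 + 18 = -471008469/15178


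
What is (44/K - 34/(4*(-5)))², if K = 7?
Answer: 312481/4900 ≈ 63.772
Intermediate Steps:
(44/K - 34/(4*(-5)))² = (44/7 - 34/(4*(-5)))² = (44*(⅐) - 34/(-20))² = (44/7 - 34*(-1/20))² = (44/7 + 17/10)² = (559/70)² = 312481/4900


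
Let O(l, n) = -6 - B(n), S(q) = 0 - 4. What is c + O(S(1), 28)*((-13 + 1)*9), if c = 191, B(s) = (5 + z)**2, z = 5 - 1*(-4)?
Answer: 22007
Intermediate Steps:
z = 9 (z = 5 + 4 = 9)
B(s) = 196 (B(s) = (5 + 9)**2 = 14**2 = 196)
S(q) = -4
O(l, n) = -202 (O(l, n) = -6 - 1*196 = -6 - 196 = -202)
c + O(S(1), 28)*((-13 + 1)*9) = 191 - 202*(-13 + 1)*9 = 191 - (-2424)*9 = 191 - 202*(-108) = 191 + 21816 = 22007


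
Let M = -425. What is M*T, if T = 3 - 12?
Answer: 3825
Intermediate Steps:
T = -9
M*T = -425*(-9) = 3825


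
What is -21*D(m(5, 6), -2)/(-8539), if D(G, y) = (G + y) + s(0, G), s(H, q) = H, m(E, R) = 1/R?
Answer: -77/17078 ≈ -0.0045087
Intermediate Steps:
D(G, y) = G + y (D(G, y) = (G + y) + 0 = G + y)
-21*D(m(5, 6), -2)/(-8539) = -21*(1/6 - 2)/(-8539) = -21*(⅙ - 2)*(-1/8539) = -21*(-11/6)*(-1/8539) = (77/2)*(-1/8539) = -77/17078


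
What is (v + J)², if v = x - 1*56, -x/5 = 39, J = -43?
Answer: 86436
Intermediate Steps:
x = -195 (x = -5*39 = -195)
v = -251 (v = -195 - 1*56 = -195 - 56 = -251)
(v + J)² = (-251 - 43)² = (-294)² = 86436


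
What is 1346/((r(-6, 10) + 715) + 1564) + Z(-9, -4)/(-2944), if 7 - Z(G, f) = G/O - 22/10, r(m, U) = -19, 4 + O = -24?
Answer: 27597909/46574080 ≈ 0.59256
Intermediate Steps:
O = -28 (O = -4 - 24 = -28)
Z(G, f) = 46/5 + G/28 (Z(G, f) = 7 - (G/(-28) - 22/10) = 7 - (G*(-1/28) - 22*⅒) = 7 - (-G/28 - 11/5) = 7 - (-11/5 - G/28) = 7 + (11/5 + G/28) = 46/5 + G/28)
1346/((r(-6, 10) + 715) + 1564) + Z(-9, -4)/(-2944) = 1346/((-19 + 715) + 1564) + (46/5 + (1/28)*(-9))/(-2944) = 1346/(696 + 1564) + (46/5 - 9/28)*(-1/2944) = 1346/2260 + (1243/140)*(-1/2944) = 1346*(1/2260) - 1243/412160 = 673/1130 - 1243/412160 = 27597909/46574080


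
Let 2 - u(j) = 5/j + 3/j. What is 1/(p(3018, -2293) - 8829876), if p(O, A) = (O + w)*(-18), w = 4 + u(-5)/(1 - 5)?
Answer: -5/44421279 ≈ -1.1256e-7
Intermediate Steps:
u(j) = 2 - 8/j (u(j) = 2 - (5/j + 3/j) = 2 - 8/j)
w = 31/10 (w = 4 + (2 - 8/(-5))/(1 - 5) = 4 + (2 - 8*(-⅕))/(-4) = 4 - (2 + 8/5)/4 = 4 - ¼*18/5 = 4 - 9/10 = 31/10 ≈ 3.1000)
p(O, A) = -279/5 - 18*O (p(O, A) = (O + 31/10)*(-18) = (31/10 + O)*(-18) = -279/5 - 18*O)
1/(p(3018, -2293) - 8829876) = 1/((-279/5 - 18*3018) - 8829876) = 1/((-279/5 - 54324) - 8829876) = 1/(-271899/5 - 8829876) = 1/(-44421279/5) = -5/44421279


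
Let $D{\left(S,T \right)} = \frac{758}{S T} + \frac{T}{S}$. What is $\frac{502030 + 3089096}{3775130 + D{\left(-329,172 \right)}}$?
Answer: $\frac{101607319044}{106813513049} \approx 0.95126$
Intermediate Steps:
$D{\left(S,T \right)} = \frac{T}{S} + \frac{758}{S T}$ ($D{\left(S,T \right)} = 758 \frac{1}{S T} + \frac{T}{S} = \frac{758}{S T} + \frac{T}{S} = \frac{T}{S} + \frac{758}{S T}$)
$\frac{502030 + 3089096}{3775130 + D{\left(-329,172 \right)}} = \frac{502030 + 3089096}{3775130 + \frac{758 + 172^{2}}{\left(-329\right) 172}} = \frac{3591126}{3775130 - \frac{758 + 29584}{56588}} = \frac{3591126}{3775130 - \frac{1}{56588} \cdot 30342} = \frac{3591126}{3775130 - \frac{15171}{28294}} = \frac{3591126}{\frac{106813513049}{28294}} = 3591126 \cdot \frac{28294}{106813513049} = \frac{101607319044}{106813513049}$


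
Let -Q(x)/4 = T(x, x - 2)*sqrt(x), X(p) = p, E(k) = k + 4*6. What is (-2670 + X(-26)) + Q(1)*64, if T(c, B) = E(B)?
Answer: -8584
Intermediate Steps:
E(k) = 24 + k (E(k) = k + 24 = 24 + k)
T(c, B) = 24 + B
Q(x) = -4*sqrt(x)*(22 + x) (Q(x) = -4*(24 + (x - 2))*sqrt(x) = -4*(24 + (-2 + x))*sqrt(x) = -4*(22 + x)*sqrt(x) = -4*sqrt(x)*(22 + x))
(-2670 + X(-26)) + Q(1)*64 = (-2670 - 26) + (4*sqrt(1)*(-22 - 1*1))*64 = -2696 + (4*1*(-22 - 1))*64 = -2696 + (4*1*(-23))*64 = -2696 - 92*64 = -2696 - 5888 = -8584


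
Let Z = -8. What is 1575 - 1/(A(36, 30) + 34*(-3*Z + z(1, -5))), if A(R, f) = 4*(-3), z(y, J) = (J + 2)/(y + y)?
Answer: 1185974/753 ≈ 1575.0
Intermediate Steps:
z(y, J) = (2 + J)/(2*y) (z(y, J) = (2 + J)/((2*y)) = (2 + J)*(1/(2*y)) = (2 + J)/(2*y))
A(R, f) = -12
1575 - 1/(A(36, 30) + 34*(-3*Z + z(1, -5))) = 1575 - 1/(-12 + 34*(-3*(-8) + (1/2)*(2 - 5)/1)) = 1575 - 1/(-12 + 34*(24 + (1/2)*1*(-3))) = 1575 - 1/(-12 + 34*(24 - 3/2)) = 1575 - 1/(-12 + 34*(45/2)) = 1575 - 1/(-12 + 765) = 1575 - 1/753 = 1185974/753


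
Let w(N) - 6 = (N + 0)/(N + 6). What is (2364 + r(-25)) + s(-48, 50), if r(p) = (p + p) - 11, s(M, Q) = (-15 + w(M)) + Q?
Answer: 16416/7 ≈ 2345.1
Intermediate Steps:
w(N) = 6 + N/(6 + N) (w(N) = 6 + (N + 0)/(N + 6) = 6 + N/(6 + N))
s(M, Q) = -15 + Q + (36 + 7*M)/(6 + M) (s(M, Q) = (-15 + (36 + 7*M)/(6 + M)) + Q = -15 + Q + (36 + 7*M)/(6 + M))
r(p) = -11 + 2*p (r(p) = 2*p - 11 = -11 + 2*p)
(2364 + r(-25)) + s(-48, 50) = (2364 + (-11 + 2*(-25))) + (36 + 7*(-48) + (-15 + 50)*(6 - 48))/(6 - 48) = (2364 + (-11 - 50)) + (36 - 336 + 35*(-42))/(-42) = (2364 - 61) - (36 - 336 - 1470)/42 = 2303 - 1/42*(-1770) = 2303 + 295/7 = 16416/7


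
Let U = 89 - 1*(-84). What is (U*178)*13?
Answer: 400322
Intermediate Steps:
U = 173 (U = 89 + 84 = 173)
(U*178)*13 = (173*178)*13 = 30794*13 = 400322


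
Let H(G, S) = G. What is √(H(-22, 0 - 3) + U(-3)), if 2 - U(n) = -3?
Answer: I*√17 ≈ 4.1231*I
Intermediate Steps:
U(n) = 5 (U(n) = 2 - 1*(-3) = 2 + 3 = 5)
√(H(-22, 0 - 3) + U(-3)) = √(-22 + 5) = √(-17) = I*√17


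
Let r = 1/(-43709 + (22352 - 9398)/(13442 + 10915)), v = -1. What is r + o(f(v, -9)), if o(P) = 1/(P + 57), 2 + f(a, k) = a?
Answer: 354430627/19162928862 ≈ 0.018496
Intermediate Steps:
f(a, k) = -2 + a
o(P) = 1/(57 + P)
r = -8119/354869053 (r = 1/(-43709 + 12954/24357) = 1/(-43709 + 12954*(1/24357)) = 1/(-43709 + 4318/8119) = 1/(-354869053/8119) = -8119/354869053 ≈ -2.2879e-5)
r + o(f(v, -9)) = -8119/354869053 + 1/(57 + (-2 - 1)) = -8119/354869053 + 1/(57 - 3) = -8119/354869053 + 1/54 = 354430627/19162928862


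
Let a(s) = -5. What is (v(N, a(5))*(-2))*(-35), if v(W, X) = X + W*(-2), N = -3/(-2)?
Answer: -560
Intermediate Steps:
N = 3/2 (N = -3*(-1/2) = 3/2 ≈ 1.5000)
v(W, X) = X - 2*W
(v(N, a(5))*(-2))*(-35) = ((-5 - 2*3/2)*(-2))*(-35) = ((-5 - 3)*(-2))*(-35) = -8*(-2)*(-35) = 16*(-35) = -560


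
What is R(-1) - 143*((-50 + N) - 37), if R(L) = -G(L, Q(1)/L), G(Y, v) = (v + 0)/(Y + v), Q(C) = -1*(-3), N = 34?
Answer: 30313/4 ≈ 7578.3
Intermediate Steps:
Q(C) = 3
G(Y, v) = v/(Y + v)
R(L) = -3/(L*(L + 3/L)) (R(L) = -3/L/(L + 3/L) = -3/(L*(L + 3/L)))
R(-1) - 143*((-50 + N) - 37) = -3/(3 + (-1)²) - 143*((-50 + 34) - 37) = -3/(3 + 1) - 143*(-16 - 37) = -3/4 - 143*(-53) = -3*¼ + 7579 = -¾ + 7579 = 30313/4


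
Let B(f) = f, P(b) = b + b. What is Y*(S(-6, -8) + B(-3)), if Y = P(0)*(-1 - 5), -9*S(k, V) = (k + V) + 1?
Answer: 0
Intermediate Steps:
S(k, V) = -⅑ - V/9 - k/9 (S(k, V) = -((k + V) + 1)/9 = -((V + k) + 1)/9 = -(1 + V + k)/9 = -⅑ - V/9 - k/9)
P(b) = 2*b
Y = 0 (Y = (2*0)*(-1 - 5) = 0*(-6) = 0)
Y*(S(-6, -8) + B(-3)) = 0*((-⅑ - ⅑*(-8) - ⅑*(-6)) - 3) = 0*((-⅑ + 8/9 + ⅔) - 3) = 0*(13/9 - 3) = 0*(-14/9) = 0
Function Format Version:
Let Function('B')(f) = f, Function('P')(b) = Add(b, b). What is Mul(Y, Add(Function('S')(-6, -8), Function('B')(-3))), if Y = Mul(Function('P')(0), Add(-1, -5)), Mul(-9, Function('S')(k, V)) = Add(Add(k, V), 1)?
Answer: 0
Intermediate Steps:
Function('S')(k, V) = Add(Rational(-1, 9), Mul(Rational(-1, 9), V), Mul(Rational(-1, 9), k)) (Function('S')(k, V) = Mul(Rational(-1, 9), Add(Add(k, V), 1)) = Mul(Rational(-1, 9), Add(Add(V, k), 1)) = Mul(Rational(-1, 9), Add(1, V, k)) = Add(Rational(-1, 9), Mul(Rational(-1, 9), V), Mul(Rational(-1, 9), k)))
Function('P')(b) = Mul(2, b)
Y = 0 (Y = Mul(Mul(2, 0), Add(-1, -5)) = Mul(0, -6) = 0)
Mul(Y, Add(Function('S')(-6, -8), Function('B')(-3))) = Mul(0, Add(Add(Rational(-1, 9), Mul(Rational(-1, 9), -8), Mul(Rational(-1, 9), -6)), -3)) = Mul(0, Add(Add(Rational(-1, 9), Rational(8, 9), Rational(2, 3)), -3)) = Mul(0, Add(Rational(13, 9), -3)) = Mul(0, Rational(-14, 9)) = 0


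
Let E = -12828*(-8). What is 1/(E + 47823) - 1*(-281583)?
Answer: 42363317602/150447 ≈ 2.8158e+5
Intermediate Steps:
E = 102624
1/(E + 47823) - 1*(-281583) = 1/(102624 + 47823) - 1*(-281583) = 1/150447 + 281583 = 42363317602/150447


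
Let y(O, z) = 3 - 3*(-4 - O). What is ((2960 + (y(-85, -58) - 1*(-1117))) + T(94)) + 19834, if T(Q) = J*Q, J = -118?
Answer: 12579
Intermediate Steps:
y(O, z) = 15 + 3*O (y(O, z) = 3 + (12 + 3*O) = 15 + 3*O)
T(Q) = -118*Q
((2960 + (y(-85, -58) - 1*(-1117))) + T(94)) + 19834 = ((2960 + ((15 + 3*(-85)) - 1*(-1117))) - 118*94) + 19834 = ((2960 + ((15 - 255) + 1117)) - 11092) + 19834 = ((2960 + (-240 + 1117)) - 11092) + 19834 = ((2960 + 877) - 11092) + 19834 = (3837 - 11092) + 19834 = -7255 + 19834 = 12579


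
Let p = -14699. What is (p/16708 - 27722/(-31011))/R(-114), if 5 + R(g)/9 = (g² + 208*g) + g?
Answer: -7348487/50525621306820 ≈ -1.4544e-7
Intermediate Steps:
R(g) = -45 + 9*g² + 1881*g (R(g) = -45 + 9*((g² + 208*g) + g) = -45 + 9*(g² + 209*g) = -45 + (9*g² + 1881*g) = -45 + 9*g² + 1881*g)
(p/16708 - 27722/(-31011))/R(-114) = (-14699/16708 - 27722/(-31011))/(-45 + 9*(-114)² + 1881*(-114)) = (-14699*1/16708 - 27722*(-1/31011))/(-45 + 9*12996 - 214434) = (-14699/16708 + 27722/31011)/(-45 + 116964 - 214434) = (7348487/518131788)/(-97515) = (7348487/518131788)*(-1/97515) = -7348487/50525621306820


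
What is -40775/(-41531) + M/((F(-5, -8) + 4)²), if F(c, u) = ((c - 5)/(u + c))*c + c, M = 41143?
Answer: 41276259236/23548077 ≈ 1752.8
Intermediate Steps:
F(c, u) = c + c*(-5 + c)/(c + u) (F(c, u) = ((-5 + c)/(c + u))*c + c = c*(-5 + c)/(c + u) + c = c + c*(-5 + c)/(c + u))
-40775/(-41531) + M/((F(-5, -8) + 4)²) = -40775/(-41531) + 41143/((-5*(-5 - 8 + 2*(-5))/(-5 - 8) + 4)²) = -40775*(-1/41531) + 41143/((-5*(-5 - 8 - 10)/(-13) + 4)²) = 5825/5933 + 41143/((-5*(-1/13)*(-23) + 4)²) = 5825/5933 + 41143/((-115/13 + 4)²) = 5825/5933 + 41143/((-63/13)²) = 5825/5933 + 41143/(3969/169) = 5825/5933 + 41143*(169/3969) = 5825/5933 + 6953167/3969 = 41276259236/23548077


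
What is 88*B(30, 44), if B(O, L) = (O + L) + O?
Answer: 9152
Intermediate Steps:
B(O, L) = L + 2*O (B(O, L) = (L + O) + O = L + 2*O)
88*B(30, 44) = 88*(44 + 2*30) = 88*(44 + 60) = 88*104 = 9152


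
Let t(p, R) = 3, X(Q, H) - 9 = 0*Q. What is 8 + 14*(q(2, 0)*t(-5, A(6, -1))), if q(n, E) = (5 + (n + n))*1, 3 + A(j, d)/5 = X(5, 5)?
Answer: 386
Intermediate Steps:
X(Q, H) = 9 (X(Q, H) = 9 + 0*Q = 9 + 0 = 9)
A(j, d) = 30 (A(j, d) = -15 + 5*9 = -15 + 45 = 30)
q(n, E) = 5 + 2*n (q(n, E) = (5 + 2*n)*1 = 5 + 2*n)
8 + 14*(q(2, 0)*t(-5, A(6, -1))) = 8 + 14*((5 + 2*2)*3) = 8 + 14*((5 + 4)*3) = 8 + 14*(9*3) = 8 + 14*27 = 8 + 378 = 386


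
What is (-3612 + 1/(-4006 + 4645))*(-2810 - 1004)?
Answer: 8802967538/639 ≈ 1.3776e+7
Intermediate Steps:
(-3612 + 1/(-4006 + 4645))*(-2810 - 1004) = (-3612 + 1/639)*(-3814) = -2308067/639*(-3814) = 8802967538/639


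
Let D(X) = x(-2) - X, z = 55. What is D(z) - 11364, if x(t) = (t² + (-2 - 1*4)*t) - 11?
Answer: -11414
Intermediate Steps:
x(t) = -11 + t² - 6*t (x(t) = (t² + (-2 - 4)*t) - 11 = (t² - 6*t) - 11 = -11 + t² - 6*t)
D(X) = 5 - X (D(X) = (-11 + (-2)² - 6*(-2)) - X = (-11 + 4 + 12) - X = 5 - X)
D(z) - 11364 = (5 - 1*55) - 11364 = (5 - 55) - 11364 = -50 - 11364 = -11414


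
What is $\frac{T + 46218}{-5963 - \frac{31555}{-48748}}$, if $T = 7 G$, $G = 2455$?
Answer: $- \frac{3090769444}{290652769} \approx -10.634$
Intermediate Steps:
$T = 17185$ ($T = 7 \cdot 2455 = 17185$)
$\frac{T + 46218}{-5963 - \frac{31555}{-48748}} = \frac{17185 + 46218}{-5963 - \frac{31555}{-48748}} = \frac{63403}{-5963 - - \frac{31555}{48748}} = \frac{63403}{-5963 + \frac{31555}{48748}} = \frac{63403}{- \frac{290652769}{48748}} = 63403 \left(- \frac{48748}{290652769}\right) = - \frac{3090769444}{290652769}$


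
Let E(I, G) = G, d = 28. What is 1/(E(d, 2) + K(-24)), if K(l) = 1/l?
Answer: 24/47 ≈ 0.51064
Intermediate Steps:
1/(E(d, 2) + K(-24)) = 1/(2 + 1/(-24)) = 1/(2 - 1/24) = 1/(47/24) = 24/47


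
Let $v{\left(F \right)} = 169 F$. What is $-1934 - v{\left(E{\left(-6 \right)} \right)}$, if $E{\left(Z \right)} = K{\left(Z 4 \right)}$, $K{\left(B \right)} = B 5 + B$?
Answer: $22402$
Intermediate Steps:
$K{\left(B \right)} = 6 B$ ($K{\left(B \right)} = 5 B + B = 6 B$)
$E{\left(Z \right)} = 24 Z$ ($E{\left(Z \right)} = 6 Z 4 = 6 \cdot 4 Z = 24 Z$)
$-1934 - v{\left(E{\left(-6 \right)} \right)} = -1934 - 169 \cdot 24 \left(-6\right) = -1934 - 169 \left(-144\right) = -1934 - -24336 = -1934 + 24336 = 22402$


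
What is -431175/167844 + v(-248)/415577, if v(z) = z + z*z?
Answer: -56301653637/23250701996 ≈ -2.4215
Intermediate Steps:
v(z) = z + z**2
-431175/167844 + v(-248)/415577 = -431175/167844 - 248*(1 - 248)/415577 = -431175*1/167844 - 248*(-247)*(1/415577) = -143725/55948 + 61256*(1/415577) = -143725/55948 + 61256/415577 = -56301653637/23250701996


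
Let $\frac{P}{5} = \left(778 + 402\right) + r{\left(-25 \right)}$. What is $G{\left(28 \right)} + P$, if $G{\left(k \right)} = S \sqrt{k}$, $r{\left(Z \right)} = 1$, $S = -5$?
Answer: $5905 - 10 \sqrt{7} \approx 5878.5$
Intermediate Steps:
$G{\left(k \right)} = - 5 \sqrt{k}$
$P = 5905$ ($P = 5 \left(\left(778 + 402\right) + 1\right) = 5 \left(1180 + 1\right) = 5 \cdot 1181 = 5905$)
$G{\left(28 \right)} + P = - 5 \sqrt{28} + 5905 = - 5 \cdot 2 \sqrt{7} + 5905 = - 10 \sqrt{7} + 5905 = 5905 - 10 \sqrt{7}$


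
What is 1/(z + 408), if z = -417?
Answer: -⅑ ≈ -0.11111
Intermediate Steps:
1/(z + 408) = 1/(-417 + 408) = 1/(-9) = -⅑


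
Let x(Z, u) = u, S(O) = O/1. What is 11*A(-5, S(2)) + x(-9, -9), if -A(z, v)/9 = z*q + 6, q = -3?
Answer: -2088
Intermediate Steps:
S(O) = O (S(O) = O*1 = O)
A(z, v) = -54 + 27*z (A(z, v) = -9*(z*(-3) + 6) = -9*(-3*z + 6) = -9*(6 - 3*z) = -54 + 27*z)
11*A(-5, S(2)) + x(-9, -9) = 11*(-54 + 27*(-5)) - 9 = 11*(-54 - 135) - 9 = 11*(-189) - 9 = -2079 - 9 = -2088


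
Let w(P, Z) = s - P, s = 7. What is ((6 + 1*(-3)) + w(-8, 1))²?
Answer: 324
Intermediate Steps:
w(P, Z) = 7 - P
((6 + 1*(-3)) + w(-8, 1))² = ((6 + 1*(-3)) + (7 - 1*(-8)))² = ((6 - 3) + (7 + 8))² = (3 + 15)² = 18² = 324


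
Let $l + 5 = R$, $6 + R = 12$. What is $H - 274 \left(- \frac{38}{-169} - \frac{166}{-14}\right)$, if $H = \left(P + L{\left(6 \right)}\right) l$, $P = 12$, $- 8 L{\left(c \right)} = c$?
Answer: $- \frac{15611893}{4732} \approx -3299.2$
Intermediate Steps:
$R = 6$ ($R = -6 + 12 = 6$)
$L{\left(c \right)} = - \frac{c}{8}$
$l = 1$ ($l = -5 + 6 = 1$)
$H = \frac{45}{4}$ ($H = \left(12 - \frac{3}{4}\right) 1 = \frac{45}{4} \cdot 1 = \frac{45}{4} \approx 11.25$)
$H - 274 \left(- \frac{38}{-169} - \frac{166}{-14}\right) = \frac{45}{4} - 274 \left(- \frac{38}{-169} - \frac{166}{-14}\right) = \frac{45}{4} - 274 \left(\left(-38\right) \left(- \frac{1}{169}\right) - - \frac{83}{7}\right) = \frac{45}{4} - 274 \left(\frac{38}{169} + \frac{83}{7}\right) = \frac{45}{4} - \frac{3916282}{1183} = - \frac{15611893}{4732}$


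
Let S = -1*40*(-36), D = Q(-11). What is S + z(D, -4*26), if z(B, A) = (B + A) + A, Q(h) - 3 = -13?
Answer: 1222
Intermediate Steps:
Q(h) = -10 (Q(h) = 3 - 13 = -10)
D = -10
S = 1440 (S = -40*(-36) = 1440)
z(B, A) = B + 2*A (z(B, A) = (A + B) + A = B + 2*A)
S + z(D, -4*26) = 1440 + (-10 + 2*(-4*26)) = 1440 + (-10 + 2*(-104)) = 1440 + (-10 - 208) = 1440 - 218 = 1222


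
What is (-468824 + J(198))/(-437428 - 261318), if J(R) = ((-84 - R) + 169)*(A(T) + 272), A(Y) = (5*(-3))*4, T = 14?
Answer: 246390/349373 ≈ 0.70523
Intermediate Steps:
A(Y) = -60 (A(Y) = -15*4 = -60)
J(R) = 18020 - 212*R (J(R) = ((-84 - R) + 169)*(-60 + 272) = (85 - R)*212 = 18020 - 212*R)
(-468824 + J(198))/(-437428 - 261318) = (-468824 + (18020 - 212*198))/(-437428 - 261318) = (-468824 + (18020 - 41976))/(-698746) = (-468824 - 23956)*(-1/698746) = -492780*(-1/698746) = 246390/349373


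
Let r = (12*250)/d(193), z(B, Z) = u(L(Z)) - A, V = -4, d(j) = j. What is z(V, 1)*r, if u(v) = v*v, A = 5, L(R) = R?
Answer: -12000/193 ≈ -62.176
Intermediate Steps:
u(v) = v²
z(B, Z) = -5 + Z² (z(B, Z) = Z² - 1*5 = Z² - 5 = -5 + Z²)
r = 3000/193 (r = (12*250)/193 = 3000*(1/193) = 3000/193 ≈ 15.544)
z(V, 1)*r = (-5 + 1²)*(3000/193) = (-5 + 1)*(3000/193) = -4*3000/193 = -12000/193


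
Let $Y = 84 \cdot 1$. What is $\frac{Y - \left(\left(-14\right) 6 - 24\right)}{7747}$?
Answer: $\frac{192}{7747} \approx 0.024784$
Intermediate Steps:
$Y = 84$
$\frac{Y - \left(\left(-14\right) 6 - 24\right)}{7747} = \frac{84 - \left(\left(-14\right) 6 - 24\right)}{7747} = \left(84 - \left(-84 - 24\right)\right) \frac{1}{7747} = \left(84 - -108\right) \frac{1}{7747} = \left(84 + 108\right) \frac{1}{7747} = 192 \cdot \frac{1}{7747} = \frac{192}{7747}$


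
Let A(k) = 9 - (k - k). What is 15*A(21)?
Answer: 135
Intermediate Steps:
A(k) = 9 (A(k) = 9 - 1*0 = 9 + 0 = 9)
15*A(21) = 15*9 = 135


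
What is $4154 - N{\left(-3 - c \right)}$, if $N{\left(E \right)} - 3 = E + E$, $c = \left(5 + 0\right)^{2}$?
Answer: $4207$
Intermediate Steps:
$c = 25$ ($c = 5^{2} = 25$)
$N{\left(E \right)} = 3 + 2 E$ ($N{\left(E \right)} = 3 + \left(E + E\right) = 3 + 2 E$)
$4154 - N{\left(-3 - c \right)} = 4154 - \left(3 + 2 \left(-3 - 25\right)\right) = 4154 - \left(3 + 2 \left(-28\right)\right) = 4154 - \left(3 - 56\right) = 4154 - -53 = 4154 + 53 = 4207$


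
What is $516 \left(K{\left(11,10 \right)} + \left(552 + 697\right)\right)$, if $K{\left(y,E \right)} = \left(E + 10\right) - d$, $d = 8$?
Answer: $650676$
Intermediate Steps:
$K{\left(y,E \right)} = 2 + E$ ($K{\left(y,E \right)} = \left(E + 10\right) - 8 = \left(10 + E\right) - 8 = 2 + E$)
$516 \left(K{\left(11,10 \right)} + \left(552 + 697\right)\right) = 516 \left(\left(2 + 10\right) + \left(552 + 697\right)\right) = 516 \left(12 + 1249\right) = 516 \cdot 1261 = 650676$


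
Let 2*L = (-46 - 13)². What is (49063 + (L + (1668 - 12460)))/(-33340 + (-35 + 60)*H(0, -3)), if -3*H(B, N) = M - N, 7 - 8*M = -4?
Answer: -960276/801035 ≈ -1.1988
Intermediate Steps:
L = 3481/2 (L = (-46 - 13)²/2 = (½)*(-59)² = (½)*3481 = 3481/2 ≈ 1740.5)
M = 11/8 (M = 7/8 - ⅛*(-4) = 7/8 + ½ = 11/8 ≈ 1.3750)
H(B, N) = -11/24 + N/3 (H(B, N) = -(11/8 - N)/3 = -11/24 + N/3)
(49063 + (L + (1668 - 12460)))/(-33340 + (-35 + 60)*H(0, -3)) = (49063 + (3481/2 + (1668 - 12460)))/(-33340 + (-35 + 60)*(-11/24 + (⅓)*(-3))) = (49063 + (3481/2 - 10792))/(-33340 + 25*(-11/24 - 1)) = (49063 - 18103/2)/(-33340 + 25*(-35/24)) = 80023/(2*(-33340 - 875/24)) = 80023/(2*(-801035/24)) = (80023/2)*(-24/801035) = -960276/801035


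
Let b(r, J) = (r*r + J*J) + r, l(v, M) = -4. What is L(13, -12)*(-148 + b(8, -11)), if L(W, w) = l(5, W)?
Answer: -180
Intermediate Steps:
b(r, J) = r + J² + r² (b(r, J) = (r² + J²) + r = (J² + r²) + r = r + J² + r²)
L(W, w) = -4
L(13, -12)*(-148 + b(8, -11)) = -4*(-148 + (8 + (-11)² + 8²)) = -4*(-148 + (8 + 121 + 64)) = -4*(-148 + 193) = -4*45 = -180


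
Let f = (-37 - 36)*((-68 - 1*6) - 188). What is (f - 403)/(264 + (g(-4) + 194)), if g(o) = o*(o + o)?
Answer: 18723/490 ≈ 38.210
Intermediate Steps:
g(o) = 2*o² (g(o) = o*(2*o) = 2*o²)
f = 19126 (f = -73*((-68 - 6) - 188) = -73*(-74 - 188) = -73*(-262) = 19126)
(f - 403)/(264 + (g(-4) + 194)) = (19126 - 403)/(264 + (2*(-4)² + 194)) = 18723/(264 + (2*16 + 194)) = 18723/(264 + (32 + 194)) = 18723/(264 + 226) = 18723/490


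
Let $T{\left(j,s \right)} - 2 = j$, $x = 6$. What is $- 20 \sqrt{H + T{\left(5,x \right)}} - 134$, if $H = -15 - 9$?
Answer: $-134 - 20 i \sqrt{17} \approx -134.0 - 82.462 i$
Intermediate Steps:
$T{\left(j,s \right)} = 2 + j$
$H = -24$
$- 20 \sqrt{H + T{\left(5,x \right)}} - 134 = - 20 \sqrt{-24 + \left(2 + 5\right)} - 134 = - 20 \sqrt{-24 + 7} - 134 = - 20 \sqrt{-17} - 134 = - 20 i \sqrt{17} - 134 = -134 - 20 i \sqrt{17}$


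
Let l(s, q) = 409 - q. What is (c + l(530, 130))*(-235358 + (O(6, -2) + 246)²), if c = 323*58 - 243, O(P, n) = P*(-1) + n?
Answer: -3354461780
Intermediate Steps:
O(P, n) = n - P (O(P, n) = -P + n = n - P)
c = 18491 (c = 18734 - 243 = 18491)
(c + l(530, 130))*(-235358 + (O(6, -2) + 246)²) = (18491 + (409 - 1*130))*(-235358 + ((-2 - 1*6) + 246)²) = (18491 + (409 - 130))*(-235358 + ((-2 - 6) + 246)²) = (18491 + 279)*(-235358 + (-8 + 246)²) = 18770*(-235358 + 238²) = 18770*(-235358 + 56644) = 18770*(-178714) = -3354461780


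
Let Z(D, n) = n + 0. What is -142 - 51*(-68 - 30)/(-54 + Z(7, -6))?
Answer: -2253/10 ≈ -225.30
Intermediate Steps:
Z(D, n) = n
-142 - 51*(-68 - 30)/(-54 + Z(7, -6)) = -142 - 51*(-68 - 30)/(-54 - 6) = -142 - (-4998)/(-60) = -142 - (-4998)*(-1)/60 = -142 - 51*49/30 = -142 - 833/10 = -2253/10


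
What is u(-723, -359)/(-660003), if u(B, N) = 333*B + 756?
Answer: 80001/220001 ≈ 0.36364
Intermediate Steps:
u(B, N) = 756 + 333*B
u(-723, -359)/(-660003) = (756 + 333*(-723))/(-660003) = (756 - 240759)*(-1/660003) = -240003*(-1/660003) = 80001/220001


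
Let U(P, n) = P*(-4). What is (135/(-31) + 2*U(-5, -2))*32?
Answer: 35360/31 ≈ 1140.6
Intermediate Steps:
U(P, n) = -4*P
(135/(-31) + 2*U(-5, -2))*32 = (135/(-31) + 2*(-4*(-5)))*32 = (135*(-1/31) + 2*20)*32 = (-135/31 + 40)*32 = (1105/31)*32 = 35360/31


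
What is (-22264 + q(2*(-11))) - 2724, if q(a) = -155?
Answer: -25143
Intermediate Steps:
(-22264 + q(2*(-11))) - 2724 = (-22264 - 155) - 2724 = -22419 - 2724 = -25143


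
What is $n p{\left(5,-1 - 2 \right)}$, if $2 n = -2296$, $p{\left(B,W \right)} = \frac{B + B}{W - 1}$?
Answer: $2870$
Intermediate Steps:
$p{\left(B,W \right)} = \frac{2 B}{-1 + W}$
$n = -1148$ ($n = \frac{1}{2} \left(-2296\right) = -1148$)
$n p{\left(5,-1 - 2 \right)} = - 1148 \cdot 2 \cdot 5 \frac{1}{-1 - 3} = - 1148 \cdot 2 \cdot 5 \frac{1}{-4} = - 1148 \cdot 2 \cdot 5 \left(- \frac{1}{4}\right) = \left(-1148\right) \left(- \frac{5}{2}\right) = 2870$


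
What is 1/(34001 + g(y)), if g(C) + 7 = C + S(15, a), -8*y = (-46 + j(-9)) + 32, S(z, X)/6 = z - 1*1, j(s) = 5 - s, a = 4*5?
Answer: 1/34078 ≈ 2.9344e-5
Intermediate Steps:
a = 20
S(z, X) = -6 + 6*z (S(z, X) = 6*(z - 1*1) = 6*(z - 1) = 6*(-1 + z) = -6 + 6*z)
y = 0 (y = -((-46 + (5 - 1*(-9))) + 32)/8 = -((-46 + (5 + 9)) + 32)/8 = -((-46 + 14) + 32)/8 = -(-32 + 32)/8 = -⅛*0 = 0)
g(C) = 77 + C (g(C) = -7 + (C + (-6 + 6*15)) = -7 + (C + (-6 + 90)) = -7 + (C + 84) = -7 + (84 + C) = 77 + C)
1/(34001 + g(y)) = 1/(34001 + (77 + 0)) = 1/(34001 + 77) = 1/34078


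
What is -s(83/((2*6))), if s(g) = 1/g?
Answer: -12/83 ≈ -0.14458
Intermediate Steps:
-s(83/((2*6))) = -1/(83/((2*6))) = -1/(83/12) = -1/(83*(1/12)) = -1/83/12 = -1*12/83 = -12/83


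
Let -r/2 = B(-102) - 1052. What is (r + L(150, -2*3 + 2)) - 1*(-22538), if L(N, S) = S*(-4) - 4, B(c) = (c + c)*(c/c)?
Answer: 25062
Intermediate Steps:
B(c) = 2*c (B(c) = (2*c)*1 = 2*c)
L(N, S) = -4 - 4*S (L(N, S) = -4*S - 4 = -4 - 4*S)
r = 2512 (r = -2*(2*(-102) - 1052) = -2*(-204 - 1052) = -2*(-1256) = 2512)
(r + L(150, -2*3 + 2)) - 1*(-22538) = (2512 + (-4 - 4*(-2*3 + 2))) - 1*(-22538) = (2512 + (-4 - 4*(-6 + 2))) + 22538 = (2512 + (-4 - 4*(-4))) + 22538 = (2512 + (-4 + 16)) + 22538 = (2512 + 12) + 22538 = 2524 + 22538 = 25062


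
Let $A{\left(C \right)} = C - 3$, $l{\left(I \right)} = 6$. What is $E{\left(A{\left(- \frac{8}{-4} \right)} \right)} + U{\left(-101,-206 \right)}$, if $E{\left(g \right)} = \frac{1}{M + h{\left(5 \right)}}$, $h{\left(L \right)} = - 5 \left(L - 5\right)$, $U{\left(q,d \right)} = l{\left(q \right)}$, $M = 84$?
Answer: $\frac{505}{84} \approx 6.0119$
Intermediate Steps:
$U{\left(q,d \right)} = 6$
$h{\left(L \right)} = 25 - 5 L$ ($h{\left(L \right)} = - 5 \left(-5 + L\right) = 25 - 5 L$)
$A{\left(C \right)} = -3 + C$ ($A{\left(C \right)} = C - 3 = -3 + C$)
$E{\left(g \right)} = \frac{1}{84}$ ($E{\left(g \right)} = \frac{1}{84 + \left(25 - 25\right)} = \frac{1}{84 + 0} = \frac{1}{84}$)
$E{\left(A{\left(- \frac{8}{-4} \right)} \right)} + U{\left(-101,-206 \right)} = \frac{1}{84} + 6 = \frac{505}{84}$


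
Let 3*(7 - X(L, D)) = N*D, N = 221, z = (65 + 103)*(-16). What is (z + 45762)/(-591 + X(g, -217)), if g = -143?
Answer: 129222/46205 ≈ 2.7967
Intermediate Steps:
z = -2688 (z = 168*(-16) = -2688)
X(L, D) = 7 - 221*D/3
(z + 45762)/(-591 + X(g, -217)) = (-2688 + 45762)/(-591 + (7 - 221/3*(-217))) = 43074/(-591 + (7 + 47957/3)) = 43074/(-591 + 47978/3) = 43074/(46205/3) = 43074*(3/46205) = 129222/46205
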